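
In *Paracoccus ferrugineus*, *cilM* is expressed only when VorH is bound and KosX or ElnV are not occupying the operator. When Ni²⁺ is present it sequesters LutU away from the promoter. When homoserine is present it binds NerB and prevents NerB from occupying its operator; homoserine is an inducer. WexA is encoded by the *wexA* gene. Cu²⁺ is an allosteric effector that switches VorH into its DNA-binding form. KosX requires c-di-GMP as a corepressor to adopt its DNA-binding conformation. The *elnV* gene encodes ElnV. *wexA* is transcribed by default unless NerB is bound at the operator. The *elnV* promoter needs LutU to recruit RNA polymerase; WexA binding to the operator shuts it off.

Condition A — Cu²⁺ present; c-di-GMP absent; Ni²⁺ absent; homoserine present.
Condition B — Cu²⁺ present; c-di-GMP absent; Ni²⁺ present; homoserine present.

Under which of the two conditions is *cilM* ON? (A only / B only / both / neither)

both

Condition A:
Cu²⁺ is present, so VorH is active.
c-di-GMP is absent, so KosX is inactive.
Ni²⁺ is absent, so LutU is active.
Homoserine is present, so NerB is inactive.
With no repressor bound, *wexA* is transcribed.
So WexA is produced and active.
With repressor WexA bound, *elnV* is not transcribed.
So ElnV is not produced.
No repressor is bound and VorH is active, so *cilM* is transcribed.
→ *cilM* is ON in A.
Condition B:
Cu²⁺ is present, so VorH is active.
c-di-GMP is absent, so KosX is inactive.
Ni²⁺ is present, so LutU is inactive.
Homoserine is present, so NerB is inactive.
With no repressor bound, *wexA* is transcribed.
So WexA is produced and active.
With repressor WexA bound, *elnV* is not transcribed.
So ElnV is not produced.
No repressor is bound and VorH is active, so *cilM* is transcribed.
→ *cilM* is ON in B.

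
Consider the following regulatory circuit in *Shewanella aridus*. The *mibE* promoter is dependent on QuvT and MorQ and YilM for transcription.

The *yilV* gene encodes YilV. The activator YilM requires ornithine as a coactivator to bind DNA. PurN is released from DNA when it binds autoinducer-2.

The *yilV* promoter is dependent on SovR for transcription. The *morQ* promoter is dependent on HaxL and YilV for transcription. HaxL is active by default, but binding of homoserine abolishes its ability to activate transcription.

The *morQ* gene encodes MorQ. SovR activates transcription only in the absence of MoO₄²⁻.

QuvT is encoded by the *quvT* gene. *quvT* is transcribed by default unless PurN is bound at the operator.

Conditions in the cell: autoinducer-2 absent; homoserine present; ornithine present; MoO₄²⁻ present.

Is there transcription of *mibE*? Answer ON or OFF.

OFF

Autoinducer-2 is absent, so PurN is active.
With repressor PurN bound, *quvT* is not transcribed.
So QuvT is not produced.
Homoserine is present, so HaxL is inactive.
MoO₄²⁻ is present, so SovR is inactive.
Required activator SovR is absent, so *yilV* is not transcribed.
So YilV is not produced.
Required activator HaxL is absent, so *morQ* is not transcribed.
So MorQ is not produced.
Ornithine is present, so YilM is active.
Required activator QuvT is absent, so *mibE* is not transcribed.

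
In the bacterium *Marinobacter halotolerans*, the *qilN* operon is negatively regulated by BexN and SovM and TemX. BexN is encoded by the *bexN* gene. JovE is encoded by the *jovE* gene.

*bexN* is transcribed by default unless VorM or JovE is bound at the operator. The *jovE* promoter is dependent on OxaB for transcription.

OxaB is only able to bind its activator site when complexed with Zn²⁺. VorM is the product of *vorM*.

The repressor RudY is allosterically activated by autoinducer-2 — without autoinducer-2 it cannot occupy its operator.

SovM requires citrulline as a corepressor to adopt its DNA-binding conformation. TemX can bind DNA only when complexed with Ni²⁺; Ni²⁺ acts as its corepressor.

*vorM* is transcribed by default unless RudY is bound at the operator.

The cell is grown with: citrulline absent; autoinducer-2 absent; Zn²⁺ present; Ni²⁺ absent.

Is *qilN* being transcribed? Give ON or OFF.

ON

Autoinducer-2 is absent, so RudY is inactive.
With no repressor bound, *vorM* is transcribed.
So VorM is produced and active.
Zn²⁺ is present, so OxaB is active.
No repressor is bound and OxaB is active, so *jovE* is transcribed.
So JovE is produced and active.
With repressor VorM bound, *bexN* is not transcribed.
So BexN is not produced.
Citrulline is absent, so SovM is inactive.
Ni²⁺ is absent, so TemX is inactive.
With no repressor bound, *qilN* is transcribed.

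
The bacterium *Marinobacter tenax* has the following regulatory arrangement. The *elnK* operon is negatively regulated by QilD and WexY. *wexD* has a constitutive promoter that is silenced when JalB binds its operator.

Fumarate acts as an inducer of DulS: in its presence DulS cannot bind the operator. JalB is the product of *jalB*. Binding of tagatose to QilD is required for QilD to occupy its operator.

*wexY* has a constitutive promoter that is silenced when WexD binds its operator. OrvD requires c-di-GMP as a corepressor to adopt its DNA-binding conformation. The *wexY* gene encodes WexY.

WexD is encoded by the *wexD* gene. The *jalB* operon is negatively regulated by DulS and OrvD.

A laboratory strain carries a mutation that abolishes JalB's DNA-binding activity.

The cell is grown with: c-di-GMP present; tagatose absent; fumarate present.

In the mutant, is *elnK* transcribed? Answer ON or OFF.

Tagatose is absent, so QilD is inactive.
JalB is non-functional in this strain, so it has no effect.
With no repressor bound, *wexD* is transcribed.
So WexD is produced and active.
With repressor WexD bound, *wexY* is not transcribed.
So WexY is not produced.
With no repressor bound, *elnK* is transcribed.

ON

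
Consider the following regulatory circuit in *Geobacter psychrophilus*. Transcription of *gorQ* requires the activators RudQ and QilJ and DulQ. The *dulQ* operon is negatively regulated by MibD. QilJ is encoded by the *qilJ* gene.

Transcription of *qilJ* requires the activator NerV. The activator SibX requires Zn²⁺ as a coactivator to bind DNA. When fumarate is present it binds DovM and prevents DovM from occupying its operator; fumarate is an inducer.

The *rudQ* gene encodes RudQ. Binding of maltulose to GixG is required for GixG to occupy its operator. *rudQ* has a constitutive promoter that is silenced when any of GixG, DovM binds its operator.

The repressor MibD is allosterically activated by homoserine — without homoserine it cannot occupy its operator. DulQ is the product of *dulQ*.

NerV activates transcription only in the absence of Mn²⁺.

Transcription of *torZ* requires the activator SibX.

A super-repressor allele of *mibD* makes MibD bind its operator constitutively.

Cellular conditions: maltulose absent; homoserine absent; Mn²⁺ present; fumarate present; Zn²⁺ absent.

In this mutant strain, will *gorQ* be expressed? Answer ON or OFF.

OFF

Maltulose is absent, so GixG is inactive.
Fumarate is present, so DovM is inactive.
With no repressor bound, *rudQ* is transcribed.
So RudQ is produced and active.
Mn²⁺ is present, so NerV is inactive.
Required activator NerV is absent, so *qilJ* is not transcribed.
So QilJ is not produced.
MibD is constitutively active in this strain.
With repressor MibD bound, *dulQ* is not transcribed.
So DulQ is not produced.
Required activator QilJ is absent, so *gorQ* is not transcribed.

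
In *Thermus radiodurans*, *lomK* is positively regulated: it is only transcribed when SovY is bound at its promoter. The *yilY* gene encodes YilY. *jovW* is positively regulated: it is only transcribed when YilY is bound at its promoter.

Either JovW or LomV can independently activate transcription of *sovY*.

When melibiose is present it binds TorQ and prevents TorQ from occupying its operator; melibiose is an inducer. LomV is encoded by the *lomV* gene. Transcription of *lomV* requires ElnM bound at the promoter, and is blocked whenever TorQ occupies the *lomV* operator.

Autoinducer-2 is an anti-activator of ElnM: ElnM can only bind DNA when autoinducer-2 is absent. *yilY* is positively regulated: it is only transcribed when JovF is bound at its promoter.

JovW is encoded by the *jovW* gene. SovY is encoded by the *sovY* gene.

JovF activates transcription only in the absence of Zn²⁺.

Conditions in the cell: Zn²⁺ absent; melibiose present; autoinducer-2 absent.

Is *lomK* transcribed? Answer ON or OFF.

ON

Zn²⁺ is absent, so JovF is active.
No repressor is bound and JovF is active, so *yilY* is transcribed.
So YilY is produced and active.
No repressor is bound and YilY is active, so *jovW* is transcribed.
So JovW is produced and active.
Autoinducer-2 is absent, so ElnM is active.
Melibiose is present, so TorQ is inactive.
No repressor is bound and ElnM is active, so *lomV* is transcribed.
So LomV is produced and active.
Activator JovW is present, so *sovY* is transcribed.
So SovY is produced and active.
No repressor is bound and SovY is active, so *lomK* is transcribed.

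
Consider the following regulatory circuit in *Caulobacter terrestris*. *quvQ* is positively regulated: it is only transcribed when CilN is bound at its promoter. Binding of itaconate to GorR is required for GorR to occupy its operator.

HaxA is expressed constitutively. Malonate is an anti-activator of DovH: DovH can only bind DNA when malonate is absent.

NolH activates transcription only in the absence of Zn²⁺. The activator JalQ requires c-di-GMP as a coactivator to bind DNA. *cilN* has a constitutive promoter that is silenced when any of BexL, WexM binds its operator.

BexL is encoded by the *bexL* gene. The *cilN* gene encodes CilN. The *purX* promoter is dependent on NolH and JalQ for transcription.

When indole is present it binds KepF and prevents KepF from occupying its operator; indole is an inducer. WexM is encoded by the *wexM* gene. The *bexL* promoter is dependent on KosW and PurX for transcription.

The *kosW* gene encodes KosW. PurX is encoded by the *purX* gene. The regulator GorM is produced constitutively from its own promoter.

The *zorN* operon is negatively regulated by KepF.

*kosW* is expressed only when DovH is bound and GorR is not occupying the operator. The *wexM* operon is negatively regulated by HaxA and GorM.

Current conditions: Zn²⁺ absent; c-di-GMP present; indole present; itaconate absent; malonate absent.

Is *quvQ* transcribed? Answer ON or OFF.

Itaconate is absent, so GorR is inactive.
Malonate is absent, so DovH is active.
No repressor is bound and DovH is active, so *kosW* is transcribed.
So KosW is produced and active.
Zn²⁺ is absent, so NolH is active.
c-di-GMP is present, so JalQ is active.
No repressor is bound and NolH and JalQ are active, so *purX* is transcribed.
So PurX is produced and active.
No repressor is bound and KosW and PurX are active, so *bexL* is transcribed.
So BexL is produced and active.
HaxA is produced constitutively and is active.
GorM is produced constitutively and is active.
With repressor HaxA bound, *wexM* is not transcribed.
So WexM is not produced.
With repressor BexL bound, *cilN* is not transcribed.
So CilN is not produced.
Required activator CilN is absent, so *quvQ* is not transcribed.

OFF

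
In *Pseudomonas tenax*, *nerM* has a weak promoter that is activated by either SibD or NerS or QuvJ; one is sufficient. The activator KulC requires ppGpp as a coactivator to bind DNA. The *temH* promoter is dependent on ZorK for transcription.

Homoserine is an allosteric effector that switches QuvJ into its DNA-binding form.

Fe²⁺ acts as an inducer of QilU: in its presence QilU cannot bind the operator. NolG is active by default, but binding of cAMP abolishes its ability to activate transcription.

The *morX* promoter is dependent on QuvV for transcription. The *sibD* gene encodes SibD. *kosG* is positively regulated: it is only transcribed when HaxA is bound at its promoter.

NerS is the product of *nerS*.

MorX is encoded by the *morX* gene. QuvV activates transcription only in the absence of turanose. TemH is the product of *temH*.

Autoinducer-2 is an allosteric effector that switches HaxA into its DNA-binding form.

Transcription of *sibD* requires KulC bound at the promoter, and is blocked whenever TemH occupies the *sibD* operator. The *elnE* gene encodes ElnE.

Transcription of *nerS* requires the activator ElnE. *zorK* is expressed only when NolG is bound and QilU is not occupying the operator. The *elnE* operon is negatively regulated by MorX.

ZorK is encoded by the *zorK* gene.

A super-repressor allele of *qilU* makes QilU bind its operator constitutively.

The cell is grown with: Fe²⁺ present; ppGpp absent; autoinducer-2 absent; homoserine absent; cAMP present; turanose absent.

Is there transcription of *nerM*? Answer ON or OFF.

OFF

ppGpp is absent, so KulC is inactive.
cAMP is present, so NolG is inactive.
QilU is constitutively active in this strain.
With repressor QilU bound, *zorK* is not transcribed.
So ZorK is not produced.
Required activator ZorK is absent, so *temH* is not transcribed.
So TemH is not produced.
Required activator KulC is absent, so *sibD* is not transcribed.
So SibD is not produced.
Turanose is absent, so QuvV is active.
No repressor is bound and QuvV is active, so *morX* is transcribed.
So MorX is produced and active.
With repressor MorX bound, *elnE* is not transcribed.
So ElnE is not produced.
Required activator ElnE is absent, so *nerS* is not transcribed.
So NerS is not produced.
Homoserine is absent, so QuvJ is inactive.
No activator is available at the *nerM* promoter, so *nerM* is not transcribed.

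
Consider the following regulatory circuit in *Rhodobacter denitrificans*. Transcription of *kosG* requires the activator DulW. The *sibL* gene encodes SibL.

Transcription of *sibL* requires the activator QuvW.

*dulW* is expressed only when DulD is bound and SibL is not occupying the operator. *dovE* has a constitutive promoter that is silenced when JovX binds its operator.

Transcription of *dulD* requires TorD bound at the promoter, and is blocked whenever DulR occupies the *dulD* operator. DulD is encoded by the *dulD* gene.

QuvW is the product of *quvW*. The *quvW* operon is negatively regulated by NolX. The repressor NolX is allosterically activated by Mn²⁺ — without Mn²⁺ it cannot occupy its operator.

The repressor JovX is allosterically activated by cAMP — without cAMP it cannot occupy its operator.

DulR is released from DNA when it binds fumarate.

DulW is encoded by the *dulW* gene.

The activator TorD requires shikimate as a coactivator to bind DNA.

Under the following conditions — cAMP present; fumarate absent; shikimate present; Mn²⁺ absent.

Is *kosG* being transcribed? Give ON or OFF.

OFF

Mn²⁺ is absent, so NolX is inactive.
With no repressor bound, *quvW* is transcribed.
So QuvW is produced and active.
No repressor is bound and QuvW is active, so *sibL* is transcribed.
So SibL is produced and active.
Shikimate is present, so TorD is active.
Fumarate is absent, so DulR is active.
With repressor DulR bound, *dulD* is not transcribed.
So DulD is not produced.
With repressor SibL bound, *dulW* is not transcribed.
So DulW is not produced.
Required activator DulW is absent, so *kosG* is not transcribed.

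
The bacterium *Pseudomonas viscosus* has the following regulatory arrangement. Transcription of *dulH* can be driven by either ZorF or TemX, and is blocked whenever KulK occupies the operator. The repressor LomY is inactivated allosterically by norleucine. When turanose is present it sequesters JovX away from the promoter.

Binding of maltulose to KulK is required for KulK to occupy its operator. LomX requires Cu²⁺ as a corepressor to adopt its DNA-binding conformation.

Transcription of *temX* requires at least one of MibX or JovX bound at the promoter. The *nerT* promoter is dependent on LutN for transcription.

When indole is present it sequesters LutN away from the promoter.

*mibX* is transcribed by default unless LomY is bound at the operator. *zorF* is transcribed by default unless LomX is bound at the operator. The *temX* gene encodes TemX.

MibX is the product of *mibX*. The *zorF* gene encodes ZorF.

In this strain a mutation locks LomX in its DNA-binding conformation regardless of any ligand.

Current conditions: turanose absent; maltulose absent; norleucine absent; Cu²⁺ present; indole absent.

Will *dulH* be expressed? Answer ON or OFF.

ON

Maltulose is absent, so KulK is inactive.
LomX is constitutively active in this strain.
With repressor LomX bound, *zorF* is not transcribed.
So ZorF is not produced.
Norleucine is absent, so LomY is active.
With repressor LomY bound, *mibX* is not transcribed.
So MibX is not produced.
Turanose is absent, so JovX is active.
Activator JovX is present, so *temX* is transcribed.
So TemX is produced and active.
Activator TemX is present, so *dulH* is transcribed.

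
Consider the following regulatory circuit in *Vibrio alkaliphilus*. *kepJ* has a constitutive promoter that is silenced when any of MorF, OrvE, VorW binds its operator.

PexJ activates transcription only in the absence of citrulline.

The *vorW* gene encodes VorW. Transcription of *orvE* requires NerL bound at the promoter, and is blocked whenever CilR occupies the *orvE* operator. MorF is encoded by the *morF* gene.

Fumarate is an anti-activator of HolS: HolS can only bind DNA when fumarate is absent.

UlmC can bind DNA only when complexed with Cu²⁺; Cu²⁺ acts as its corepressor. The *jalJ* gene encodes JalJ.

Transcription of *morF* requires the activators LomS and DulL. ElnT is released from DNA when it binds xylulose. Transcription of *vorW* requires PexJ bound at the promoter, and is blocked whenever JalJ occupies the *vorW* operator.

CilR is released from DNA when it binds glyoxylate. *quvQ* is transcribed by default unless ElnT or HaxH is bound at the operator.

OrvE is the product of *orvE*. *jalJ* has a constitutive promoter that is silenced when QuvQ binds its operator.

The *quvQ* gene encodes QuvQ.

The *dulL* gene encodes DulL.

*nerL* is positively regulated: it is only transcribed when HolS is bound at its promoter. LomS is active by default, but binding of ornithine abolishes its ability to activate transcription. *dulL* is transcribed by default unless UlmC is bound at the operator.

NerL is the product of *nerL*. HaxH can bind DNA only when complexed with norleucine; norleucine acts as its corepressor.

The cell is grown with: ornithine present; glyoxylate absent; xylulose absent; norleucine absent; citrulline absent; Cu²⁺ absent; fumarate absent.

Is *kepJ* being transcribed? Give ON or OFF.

Ornithine is present, so LomS is inactive.
Cu²⁺ is absent, so UlmC is inactive.
With no repressor bound, *dulL* is transcribed.
So DulL is produced and active.
Required activator LomS is absent, so *morF* is not transcribed.
So MorF is not produced.
Glyoxylate is absent, so CilR is active.
Fumarate is absent, so HolS is active.
No repressor is bound and HolS is active, so *nerL* is transcribed.
So NerL is produced and active.
With repressor CilR bound, *orvE* is not transcribed.
So OrvE is not produced.
Citrulline is absent, so PexJ is active.
Xylulose is absent, so ElnT is active.
Norleucine is absent, so HaxH is inactive.
With repressor ElnT bound, *quvQ* is not transcribed.
So QuvQ is not produced.
With no repressor bound, *jalJ* is transcribed.
So JalJ is produced and active.
With repressor JalJ bound, *vorW* is not transcribed.
So VorW is not produced.
With no repressor bound, *kepJ* is transcribed.

ON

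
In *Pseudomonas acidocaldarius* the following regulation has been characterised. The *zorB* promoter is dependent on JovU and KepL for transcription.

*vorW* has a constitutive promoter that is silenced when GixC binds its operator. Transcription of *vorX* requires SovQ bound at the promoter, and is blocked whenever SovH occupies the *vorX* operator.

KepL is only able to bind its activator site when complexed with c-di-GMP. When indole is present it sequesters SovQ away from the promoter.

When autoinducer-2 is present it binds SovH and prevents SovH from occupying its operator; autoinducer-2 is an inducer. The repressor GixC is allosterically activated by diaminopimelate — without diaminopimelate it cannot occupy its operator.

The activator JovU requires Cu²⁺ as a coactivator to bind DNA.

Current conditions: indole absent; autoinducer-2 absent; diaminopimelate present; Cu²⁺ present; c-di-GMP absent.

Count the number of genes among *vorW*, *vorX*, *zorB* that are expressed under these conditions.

Diaminopimelate is present, so GixC is active.
With repressor GixC bound, *vorW* is not transcribed.
→ *vorW* is OFF.
Indole is absent, so SovQ is active.
Autoinducer-2 is absent, so SovH is active.
With repressor SovH bound, *vorX* is not transcribed.
→ *vorX* is OFF.
Cu²⁺ is present, so JovU is active.
c-di-GMP is absent, so KepL is inactive.
Required activator KepL is absent, so *zorB* is not transcribed.
→ *zorB* is OFF.
0 of the 3 genes are transcribed.

0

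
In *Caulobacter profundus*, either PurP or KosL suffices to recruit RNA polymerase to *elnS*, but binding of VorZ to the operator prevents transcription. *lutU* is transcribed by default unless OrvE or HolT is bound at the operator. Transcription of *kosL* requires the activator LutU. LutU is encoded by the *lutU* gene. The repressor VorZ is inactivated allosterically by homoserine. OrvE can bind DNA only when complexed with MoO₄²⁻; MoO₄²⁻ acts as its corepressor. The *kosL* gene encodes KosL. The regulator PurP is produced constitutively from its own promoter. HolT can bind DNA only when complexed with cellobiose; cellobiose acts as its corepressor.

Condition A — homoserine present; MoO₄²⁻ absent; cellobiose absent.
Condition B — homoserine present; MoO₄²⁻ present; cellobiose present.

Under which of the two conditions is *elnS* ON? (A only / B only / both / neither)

both

Condition A:
Homoserine is present, so VorZ is inactive.
PurP is produced constitutively and is active.
MoO₄²⁻ is absent, so OrvE is inactive.
Cellobiose is absent, so HolT is inactive.
With no repressor bound, *lutU* is transcribed.
So LutU is produced and active.
No repressor is bound and LutU is active, so *kosL* is transcribed.
So KosL is produced and active.
Activator PurP is present, so *elnS* is transcribed.
→ *elnS* is ON in A.
Condition B:
Homoserine is present, so VorZ is inactive.
PurP is produced constitutively and is active.
MoO₄²⁻ is present, so OrvE is active.
Cellobiose is present, so HolT is active.
With repressor OrvE bound, *lutU* is not transcribed.
So LutU is not produced.
Required activator LutU is absent, so *kosL* is not transcribed.
So KosL is not produced.
Activator PurP is present, so *elnS* is transcribed.
→ *elnS* is ON in B.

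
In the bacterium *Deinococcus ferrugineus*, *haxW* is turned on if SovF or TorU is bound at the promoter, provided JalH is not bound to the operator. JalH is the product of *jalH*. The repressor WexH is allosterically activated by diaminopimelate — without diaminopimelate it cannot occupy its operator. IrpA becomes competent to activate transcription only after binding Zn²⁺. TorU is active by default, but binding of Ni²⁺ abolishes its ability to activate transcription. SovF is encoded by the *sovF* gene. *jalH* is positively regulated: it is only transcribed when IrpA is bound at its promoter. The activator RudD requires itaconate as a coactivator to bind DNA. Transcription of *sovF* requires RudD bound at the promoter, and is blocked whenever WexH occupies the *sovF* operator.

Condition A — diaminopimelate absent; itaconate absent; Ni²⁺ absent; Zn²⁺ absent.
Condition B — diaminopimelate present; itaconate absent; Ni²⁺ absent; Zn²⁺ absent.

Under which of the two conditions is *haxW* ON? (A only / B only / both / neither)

both

Condition A:
Diaminopimelate is absent, so WexH is inactive.
Itaconate is absent, so RudD is inactive.
Required activator RudD is absent, so *sovF* is not transcribed.
So SovF is not produced.
Ni²⁺ is absent, so TorU is active.
Zn²⁺ is absent, so IrpA is inactive.
Required activator IrpA is absent, so *jalH* is not transcribed.
So JalH is not produced.
Activator TorU is present, so *haxW* is transcribed.
→ *haxW* is ON in A.
Condition B:
Diaminopimelate is present, so WexH is active.
Itaconate is absent, so RudD is inactive.
With repressor WexH bound, *sovF* is not transcribed.
So SovF is not produced.
Ni²⁺ is absent, so TorU is active.
Zn²⁺ is absent, so IrpA is inactive.
Required activator IrpA is absent, so *jalH* is not transcribed.
So JalH is not produced.
Activator TorU is present, so *haxW* is transcribed.
→ *haxW* is ON in B.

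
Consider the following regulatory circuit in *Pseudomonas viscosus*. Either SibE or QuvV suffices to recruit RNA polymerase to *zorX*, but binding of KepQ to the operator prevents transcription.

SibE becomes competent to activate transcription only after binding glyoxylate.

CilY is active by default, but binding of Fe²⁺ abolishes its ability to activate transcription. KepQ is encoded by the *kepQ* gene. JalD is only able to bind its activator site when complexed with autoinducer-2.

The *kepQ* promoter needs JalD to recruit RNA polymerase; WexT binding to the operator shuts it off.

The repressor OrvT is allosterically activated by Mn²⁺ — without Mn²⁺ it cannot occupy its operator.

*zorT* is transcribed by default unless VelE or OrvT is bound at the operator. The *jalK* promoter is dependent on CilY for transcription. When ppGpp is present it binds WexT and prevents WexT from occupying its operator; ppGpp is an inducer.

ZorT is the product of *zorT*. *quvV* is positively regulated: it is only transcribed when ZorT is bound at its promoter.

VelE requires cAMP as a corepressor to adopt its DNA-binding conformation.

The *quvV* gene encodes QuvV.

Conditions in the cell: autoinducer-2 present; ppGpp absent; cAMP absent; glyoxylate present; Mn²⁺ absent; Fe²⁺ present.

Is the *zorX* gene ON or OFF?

Glyoxylate is present, so SibE is active.
cAMP is absent, so VelE is inactive.
Mn²⁺ is absent, so OrvT is inactive.
With no repressor bound, *zorT* is transcribed.
So ZorT is produced and active.
No repressor is bound and ZorT is active, so *quvV* is transcribed.
So QuvV is produced and active.
Autoinducer-2 is present, so JalD is active.
ppGpp is absent, so WexT is active.
With repressor WexT bound, *kepQ* is not transcribed.
So KepQ is not produced.
Activator SibE is present, so *zorX* is transcribed.

ON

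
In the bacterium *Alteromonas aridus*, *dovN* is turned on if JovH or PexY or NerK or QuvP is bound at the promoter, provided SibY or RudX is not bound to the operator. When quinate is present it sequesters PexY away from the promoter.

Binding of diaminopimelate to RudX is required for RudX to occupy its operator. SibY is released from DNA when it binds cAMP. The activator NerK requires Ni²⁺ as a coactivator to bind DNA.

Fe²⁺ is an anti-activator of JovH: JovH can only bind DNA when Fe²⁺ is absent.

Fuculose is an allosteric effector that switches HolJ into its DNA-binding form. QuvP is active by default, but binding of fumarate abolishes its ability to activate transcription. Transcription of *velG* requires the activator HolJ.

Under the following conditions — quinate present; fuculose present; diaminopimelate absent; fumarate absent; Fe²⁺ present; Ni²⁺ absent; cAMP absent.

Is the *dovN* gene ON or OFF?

OFF

Fe²⁺ is present, so JovH is inactive.
cAMP is absent, so SibY is active.
Quinate is present, so PexY is inactive.
Ni²⁺ is absent, so NerK is inactive.
Fumarate is absent, so QuvP is active.
Diaminopimelate is absent, so RudX is inactive.
With repressor SibY bound, *dovN* is not transcribed.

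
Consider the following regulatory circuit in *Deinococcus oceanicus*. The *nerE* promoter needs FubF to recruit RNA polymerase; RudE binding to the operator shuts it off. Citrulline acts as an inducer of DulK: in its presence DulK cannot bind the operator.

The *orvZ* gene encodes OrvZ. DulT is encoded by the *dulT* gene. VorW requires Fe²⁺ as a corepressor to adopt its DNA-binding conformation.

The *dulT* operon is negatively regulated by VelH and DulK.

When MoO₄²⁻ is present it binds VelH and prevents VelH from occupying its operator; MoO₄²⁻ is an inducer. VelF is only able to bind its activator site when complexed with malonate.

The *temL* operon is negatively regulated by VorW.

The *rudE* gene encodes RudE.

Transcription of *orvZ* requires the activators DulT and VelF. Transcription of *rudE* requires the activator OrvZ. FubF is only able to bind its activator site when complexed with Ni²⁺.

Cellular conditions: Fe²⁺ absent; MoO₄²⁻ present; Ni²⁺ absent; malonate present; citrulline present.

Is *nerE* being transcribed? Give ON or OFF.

OFF

MoO₄²⁻ is present, so VelH is inactive.
Citrulline is present, so DulK is inactive.
With no repressor bound, *dulT* is transcribed.
So DulT is produced and active.
Malonate is present, so VelF is active.
No repressor is bound and DulT and VelF are active, so *orvZ* is transcribed.
So OrvZ is produced and active.
No repressor is bound and OrvZ is active, so *rudE* is transcribed.
So RudE is produced and active.
Ni²⁺ is absent, so FubF is inactive.
With repressor RudE bound, *nerE* is not transcribed.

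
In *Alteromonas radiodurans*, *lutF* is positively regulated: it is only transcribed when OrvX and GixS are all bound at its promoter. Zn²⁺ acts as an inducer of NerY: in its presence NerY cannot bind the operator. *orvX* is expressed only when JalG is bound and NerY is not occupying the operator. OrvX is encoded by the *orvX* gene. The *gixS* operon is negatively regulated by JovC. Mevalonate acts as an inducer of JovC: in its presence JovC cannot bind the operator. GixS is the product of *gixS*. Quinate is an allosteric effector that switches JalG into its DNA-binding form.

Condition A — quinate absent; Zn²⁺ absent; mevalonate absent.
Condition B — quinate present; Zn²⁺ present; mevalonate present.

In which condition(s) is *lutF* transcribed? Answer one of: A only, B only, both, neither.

B only

Condition A:
Quinate is absent, so JalG is inactive.
Zn²⁺ is absent, so NerY is active.
With repressor NerY bound, *orvX* is not transcribed.
So OrvX is not produced.
Mevalonate is absent, so JovC is active.
With repressor JovC bound, *gixS* is not transcribed.
So GixS is not produced.
Required activator OrvX is absent, so *lutF* is not transcribed.
→ *lutF* is OFF in A.
Condition B:
Quinate is present, so JalG is active.
Zn²⁺ is present, so NerY is inactive.
No repressor is bound and JalG is active, so *orvX* is transcribed.
So OrvX is produced and active.
Mevalonate is present, so JovC is inactive.
With no repressor bound, *gixS* is transcribed.
So GixS is produced and active.
No repressor is bound and OrvX and GixS are active, so *lutF* is transcribed.
→ *lutF* is ON in B.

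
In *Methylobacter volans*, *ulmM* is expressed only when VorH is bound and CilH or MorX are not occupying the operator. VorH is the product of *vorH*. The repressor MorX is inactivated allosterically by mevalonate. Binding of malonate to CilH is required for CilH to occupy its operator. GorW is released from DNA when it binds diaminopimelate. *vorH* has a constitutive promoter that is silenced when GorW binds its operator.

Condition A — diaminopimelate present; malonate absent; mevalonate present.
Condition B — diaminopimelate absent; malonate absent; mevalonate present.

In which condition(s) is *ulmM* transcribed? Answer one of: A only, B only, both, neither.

Condition A:
Diaminopimelate is present, so GorW is inactive.
With no repressor bound, *vorH* is transcribed.
So VorH is produced and active.
Malonate is absent, so CilH is inactive.
Mevalonate is present, so MorX is inactive.
No repressor is bound and VorH is active, so *ulmM* is transcribed.
→ *ulmM* is ON in A.
Condition B:
Diaminopimelate is absent, so GorW is active.
With repressor GorW bound, *vorH* is not transcribed.
So VorH is not produced.
Malonate is absent, so CilH is inactive.
Mevalonate is present, so MorX is inactive.
Required activator VorH is absent, so *ulmM* is not transcribed.
→ *ulmM* is OFF in B.

A only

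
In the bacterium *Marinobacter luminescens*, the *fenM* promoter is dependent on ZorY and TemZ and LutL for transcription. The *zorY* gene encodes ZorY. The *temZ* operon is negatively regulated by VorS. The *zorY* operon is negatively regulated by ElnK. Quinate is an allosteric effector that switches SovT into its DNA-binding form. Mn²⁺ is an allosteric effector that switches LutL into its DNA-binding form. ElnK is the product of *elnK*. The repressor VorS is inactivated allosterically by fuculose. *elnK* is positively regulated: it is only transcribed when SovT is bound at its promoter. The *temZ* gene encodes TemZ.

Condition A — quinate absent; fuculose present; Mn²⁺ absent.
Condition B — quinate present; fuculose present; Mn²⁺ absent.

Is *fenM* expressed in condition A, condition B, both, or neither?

Condition A:
Quinate is absent, so SovT is inactive.
Required activator SovT is absent, so *elnK* is not transcribed.
So ElnK is not produced.
With no repressor bound, *zorY* is transcribed.
So ZorY is produced and active.
Fuculose is present, so VorS is inactive.
With no repressor bound, *temZ* is transcribed.
So TemZ is produced and active.
Mn²⁺ is absent, so LutL is inactive.
Required activator LutL is absent, so *fenM* is not transcribed.
→ *fenM* is OFF in A.
Condition B:
Quinate is present, so SovT is active.
No repressor is bound and SovT is active, so *elnK* is transcribed.
So ElnK is produced and active.
With repressor ElnK bound, *zorY* is not transcribed.
So ZorY is not produced.
Fuculose is present, so VorS is inactive.
With no repressor bound, *temZ* is transcribed.
So TemZ is produced and active.
Mn²⁺ is absent, so LutL is inactive.
Required activator ZorY is absent, so *fenM* is not transcribed.
→ *fenM* is OFF in B.

neither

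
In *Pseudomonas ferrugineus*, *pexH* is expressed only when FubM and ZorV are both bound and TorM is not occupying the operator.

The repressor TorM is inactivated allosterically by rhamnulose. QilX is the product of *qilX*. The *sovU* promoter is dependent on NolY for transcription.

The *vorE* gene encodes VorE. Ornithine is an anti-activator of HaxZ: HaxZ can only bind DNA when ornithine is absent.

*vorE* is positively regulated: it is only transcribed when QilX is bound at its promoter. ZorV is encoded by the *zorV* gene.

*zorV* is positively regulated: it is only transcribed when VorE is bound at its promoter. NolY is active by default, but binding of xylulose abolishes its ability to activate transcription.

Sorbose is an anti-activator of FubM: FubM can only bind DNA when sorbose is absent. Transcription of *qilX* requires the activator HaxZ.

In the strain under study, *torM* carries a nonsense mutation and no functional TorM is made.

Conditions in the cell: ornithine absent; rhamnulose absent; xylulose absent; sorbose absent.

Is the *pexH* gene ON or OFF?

Sorbose is absent, so FubM is active.
Ornithine is absent, so HaxZ is active.
No repressor is bound and HaxZ is active, so *qilX* is transcribed.
So QilX is produced and active.
No repressor is bound and QilX is active, so *vorE* is transcribed.
So VorE is produced and active.
No repressor is bound and VorE is active, so *zorV* is transcribed.
So ZorV is produced and active.
TorM is non-functional in this strain, so it has no effect.
No repressor is bound and FubM and ZorV are active, so *pexH* is transcribed.

ON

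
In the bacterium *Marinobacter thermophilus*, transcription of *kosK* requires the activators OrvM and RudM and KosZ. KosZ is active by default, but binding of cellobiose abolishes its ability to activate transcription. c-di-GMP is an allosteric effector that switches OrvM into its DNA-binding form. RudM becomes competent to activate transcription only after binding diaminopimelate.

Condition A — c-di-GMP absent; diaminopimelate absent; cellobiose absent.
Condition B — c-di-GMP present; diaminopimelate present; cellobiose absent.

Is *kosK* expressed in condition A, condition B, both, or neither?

Condition A:
c-di-GMP is absent, so OrvM is inactive.
Diaminopimelate is absent, so RudM is inactive.
Cellobiose is absent, so KosZ is active.
Required activator OrvM is absent, so *kosK* is not transcribed.
→ *kosK* is OFF in A.
Condition B:
c-di-GMP is present, so OrvM is active.
Diaminopimelate is present, so RudM is active.
Cellobiose is absent, so KosZ is active.
No repressor is bound and OrvM and RudM and KosZ are active, so *kosK* is transcribed.
→ *kosK* is ON in B.

B only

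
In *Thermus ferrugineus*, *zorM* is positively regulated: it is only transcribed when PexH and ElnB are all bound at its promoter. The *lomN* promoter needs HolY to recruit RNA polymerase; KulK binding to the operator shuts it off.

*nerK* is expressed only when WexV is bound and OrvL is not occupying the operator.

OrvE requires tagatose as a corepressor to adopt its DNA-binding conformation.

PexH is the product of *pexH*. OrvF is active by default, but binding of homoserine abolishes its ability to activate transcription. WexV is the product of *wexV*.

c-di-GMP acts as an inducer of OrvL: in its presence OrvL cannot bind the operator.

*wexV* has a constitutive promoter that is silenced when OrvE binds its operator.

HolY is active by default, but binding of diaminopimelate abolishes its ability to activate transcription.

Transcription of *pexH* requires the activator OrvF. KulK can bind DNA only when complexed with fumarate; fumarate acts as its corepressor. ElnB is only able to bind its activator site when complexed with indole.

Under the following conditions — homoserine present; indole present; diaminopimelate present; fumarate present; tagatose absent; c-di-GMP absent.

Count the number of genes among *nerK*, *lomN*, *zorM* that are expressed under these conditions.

0

Tagatose is absent, so OrvE is inactive.
With no repressor bound, *wexV* is transcribed.
So WexV is produced and active.
c-di-GMP is absent, so OrvL is active.
With repressor OrvL bound, *nerK* is not transcribed.
→ *nerK* is OFF.
Diaminopimelate is present, so HolY is inactive.
Fumarate is present, so KulK is active.
With repressor KulK bound, *lomN* is not transcribed.
→ *lomN* is OFF.
Homoserine is present, so OrvF is inactive.
Required activator OrvF is absent, so *pexH* is not transcribed.
So PexH is not produced.
Indole is present, so ElnB is active.
Required activator PexH is absent, so *zorM* is not transcribed.
→ *zorM* is OFF.
0 of the 3 genes are transcribed.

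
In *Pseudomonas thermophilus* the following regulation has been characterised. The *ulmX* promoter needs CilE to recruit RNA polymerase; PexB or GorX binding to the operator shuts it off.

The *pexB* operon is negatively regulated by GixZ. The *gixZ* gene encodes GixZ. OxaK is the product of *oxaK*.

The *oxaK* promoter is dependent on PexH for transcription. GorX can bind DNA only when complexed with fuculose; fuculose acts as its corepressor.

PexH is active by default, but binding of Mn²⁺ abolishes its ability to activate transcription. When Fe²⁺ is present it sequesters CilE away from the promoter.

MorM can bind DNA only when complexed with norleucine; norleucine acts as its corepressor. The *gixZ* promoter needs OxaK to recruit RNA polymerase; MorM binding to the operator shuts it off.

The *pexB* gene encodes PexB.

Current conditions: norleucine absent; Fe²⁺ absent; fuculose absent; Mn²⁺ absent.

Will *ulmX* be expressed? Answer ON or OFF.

Mn²⁺ is absent, so PexH is active.
No repressor is bound and PexH is active, so *oxaK* is transcribed.
So OxaK is produced and active.
Norleucine is absent, so MorM is inactive.
No repressor is bound and OxaK is active, so *gixZ* is transcribed.
So GixZ is produced and active.
With repressor GixZ bound, *pexB* is not transcribed.
So PexB is not produced.
Fe²⁺ is absent, so CilE is active.
Fuculose is absent, so GorX is inactive.
No repressor is bound and CilE is active, so *ulmX* is transcribed.

ON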